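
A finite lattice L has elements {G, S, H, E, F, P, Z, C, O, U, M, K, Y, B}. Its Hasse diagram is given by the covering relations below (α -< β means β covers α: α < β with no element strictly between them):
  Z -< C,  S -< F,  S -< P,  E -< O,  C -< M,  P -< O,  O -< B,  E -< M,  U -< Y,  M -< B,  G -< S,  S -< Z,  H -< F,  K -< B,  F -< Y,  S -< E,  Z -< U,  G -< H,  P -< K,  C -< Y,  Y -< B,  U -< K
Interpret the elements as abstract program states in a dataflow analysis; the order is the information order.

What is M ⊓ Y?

Common lower bounds of {M, Y}: C, G, S, Z.
The greatest among these is C.

C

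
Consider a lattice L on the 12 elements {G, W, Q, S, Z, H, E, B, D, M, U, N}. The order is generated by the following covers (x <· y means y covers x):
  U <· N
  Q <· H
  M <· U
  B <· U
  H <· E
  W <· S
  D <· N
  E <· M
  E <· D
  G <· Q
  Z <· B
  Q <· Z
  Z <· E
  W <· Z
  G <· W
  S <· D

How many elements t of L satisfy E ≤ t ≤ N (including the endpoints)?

The interval [E, N] = {D, E, M, N, U}, which has 5 elements.

5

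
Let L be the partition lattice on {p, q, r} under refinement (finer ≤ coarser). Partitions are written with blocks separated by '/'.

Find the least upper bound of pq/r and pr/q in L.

The join of pq/r and pr/q merges any blocks that overlap across the partitions, giving pqr.

pqr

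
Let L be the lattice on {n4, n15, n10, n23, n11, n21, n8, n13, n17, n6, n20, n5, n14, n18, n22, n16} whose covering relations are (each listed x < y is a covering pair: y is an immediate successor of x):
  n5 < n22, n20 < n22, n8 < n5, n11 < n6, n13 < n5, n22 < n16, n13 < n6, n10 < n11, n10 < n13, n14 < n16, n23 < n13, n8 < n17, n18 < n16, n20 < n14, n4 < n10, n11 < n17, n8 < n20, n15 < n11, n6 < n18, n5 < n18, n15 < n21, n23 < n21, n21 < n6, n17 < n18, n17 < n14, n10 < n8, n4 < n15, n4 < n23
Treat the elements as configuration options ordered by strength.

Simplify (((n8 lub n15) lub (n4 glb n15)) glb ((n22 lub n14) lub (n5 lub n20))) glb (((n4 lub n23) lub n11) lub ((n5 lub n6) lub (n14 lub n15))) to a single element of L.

n8 ∨ n15 = n17
n4 ∧ n15 = n4
n17 ∨ n4 = n17
n22 ∨ n14 = n16
n5 ∨ n20 = n22
n16 ∨ n22 = n16
n17 ∧ n16 = n17
n4 ∨ n23 = n23
n23 ∨ n11 = n6
n5 ∨ n6 = n18
n14 ∨ n15 = n14
n18 ∨ n14 = n16
n6 ∨ n16 = n16
n17 ∧ n16 = n17

n17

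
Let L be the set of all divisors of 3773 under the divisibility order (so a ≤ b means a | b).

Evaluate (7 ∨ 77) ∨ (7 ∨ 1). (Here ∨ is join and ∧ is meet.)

77

7 ∨ 77 = 77
7 ∨ 1 = 7
77 ∨ 7 = 77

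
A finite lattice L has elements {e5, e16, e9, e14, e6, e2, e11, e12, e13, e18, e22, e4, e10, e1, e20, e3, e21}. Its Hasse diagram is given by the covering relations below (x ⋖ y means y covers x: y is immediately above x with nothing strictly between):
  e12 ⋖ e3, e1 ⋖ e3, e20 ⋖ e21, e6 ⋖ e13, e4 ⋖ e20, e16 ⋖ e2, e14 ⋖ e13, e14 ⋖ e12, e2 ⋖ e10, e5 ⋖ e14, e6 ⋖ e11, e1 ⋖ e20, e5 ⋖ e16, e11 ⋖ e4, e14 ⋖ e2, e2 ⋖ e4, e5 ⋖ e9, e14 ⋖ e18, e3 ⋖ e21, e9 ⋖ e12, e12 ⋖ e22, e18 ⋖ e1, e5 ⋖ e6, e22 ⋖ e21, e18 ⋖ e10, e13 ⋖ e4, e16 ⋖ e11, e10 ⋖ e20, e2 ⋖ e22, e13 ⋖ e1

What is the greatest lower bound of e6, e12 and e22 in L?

e5

Common lower bounds of {e6, e12, e22}: e5.
The greatest among these is e5.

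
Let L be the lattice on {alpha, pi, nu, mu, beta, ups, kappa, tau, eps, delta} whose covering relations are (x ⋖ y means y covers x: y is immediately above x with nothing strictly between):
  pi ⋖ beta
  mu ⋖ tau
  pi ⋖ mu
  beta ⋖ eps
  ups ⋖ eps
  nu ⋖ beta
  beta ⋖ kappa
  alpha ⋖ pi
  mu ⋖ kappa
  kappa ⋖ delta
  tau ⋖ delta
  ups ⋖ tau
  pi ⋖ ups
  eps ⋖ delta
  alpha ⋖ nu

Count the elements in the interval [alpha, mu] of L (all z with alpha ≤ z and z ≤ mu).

3

The interval [alpha, mu] = {alpha, mu, pi}, which has 3 elements.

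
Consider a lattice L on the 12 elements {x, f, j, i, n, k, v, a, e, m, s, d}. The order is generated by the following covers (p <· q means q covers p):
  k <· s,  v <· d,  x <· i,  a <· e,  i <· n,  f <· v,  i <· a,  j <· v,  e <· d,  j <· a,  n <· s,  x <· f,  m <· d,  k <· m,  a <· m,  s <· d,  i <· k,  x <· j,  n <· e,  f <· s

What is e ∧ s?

Common lower bounds of {e, s}: i, n, x.
The greatest among these is n.

n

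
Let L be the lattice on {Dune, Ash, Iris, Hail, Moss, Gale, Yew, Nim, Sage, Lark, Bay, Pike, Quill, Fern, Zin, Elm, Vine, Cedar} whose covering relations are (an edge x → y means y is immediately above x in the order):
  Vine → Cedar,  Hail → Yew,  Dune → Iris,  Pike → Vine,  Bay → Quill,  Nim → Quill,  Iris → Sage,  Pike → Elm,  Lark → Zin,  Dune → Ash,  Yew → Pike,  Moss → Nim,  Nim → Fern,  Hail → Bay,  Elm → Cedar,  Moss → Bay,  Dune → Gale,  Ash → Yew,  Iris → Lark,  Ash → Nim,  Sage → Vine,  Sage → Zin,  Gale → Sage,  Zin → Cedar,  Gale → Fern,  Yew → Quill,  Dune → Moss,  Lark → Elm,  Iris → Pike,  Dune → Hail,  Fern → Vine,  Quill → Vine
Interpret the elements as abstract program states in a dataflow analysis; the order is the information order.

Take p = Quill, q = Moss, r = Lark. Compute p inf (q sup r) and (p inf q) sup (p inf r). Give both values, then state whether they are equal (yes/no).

q sup r = Cedar, so p inf (q sup r) = Quill inf Cedar = Quill.
p inf q = Moss and p inf r = Dune, so (p inf q) sup (p inf r) = Moss sup Dune = Moss.
Equal: no.

Quill; Moss; no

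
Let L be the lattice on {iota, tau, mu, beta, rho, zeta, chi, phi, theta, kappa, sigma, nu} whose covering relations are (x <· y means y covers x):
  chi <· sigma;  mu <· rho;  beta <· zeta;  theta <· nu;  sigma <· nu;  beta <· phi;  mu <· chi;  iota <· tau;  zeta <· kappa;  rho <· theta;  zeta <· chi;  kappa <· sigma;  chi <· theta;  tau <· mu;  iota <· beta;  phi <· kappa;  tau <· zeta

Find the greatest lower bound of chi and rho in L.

Common lower bounds of {chi, rho}: iota, mu, tau.
The greatest among these is mu.

mu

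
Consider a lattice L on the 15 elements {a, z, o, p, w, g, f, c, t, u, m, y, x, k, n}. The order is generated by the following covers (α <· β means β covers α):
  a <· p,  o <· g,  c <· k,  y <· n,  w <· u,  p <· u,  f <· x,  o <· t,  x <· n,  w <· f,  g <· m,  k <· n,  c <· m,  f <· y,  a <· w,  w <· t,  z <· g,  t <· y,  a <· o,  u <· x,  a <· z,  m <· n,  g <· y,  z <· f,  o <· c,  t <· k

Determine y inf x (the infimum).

Common lower bounds of {y, x}: a, f, w, z.
The greatest among these is f.

f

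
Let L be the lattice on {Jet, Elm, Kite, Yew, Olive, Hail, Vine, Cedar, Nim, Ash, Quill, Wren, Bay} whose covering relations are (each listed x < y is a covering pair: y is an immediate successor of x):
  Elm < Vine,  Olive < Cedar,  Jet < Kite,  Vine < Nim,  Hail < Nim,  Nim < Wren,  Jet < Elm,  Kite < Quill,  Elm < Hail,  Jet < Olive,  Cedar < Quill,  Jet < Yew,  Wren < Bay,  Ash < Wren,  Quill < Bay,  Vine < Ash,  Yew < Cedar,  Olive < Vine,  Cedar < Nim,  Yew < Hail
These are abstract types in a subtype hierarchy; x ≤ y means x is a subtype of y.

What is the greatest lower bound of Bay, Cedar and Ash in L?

Common lower bounds of {Bay, Cedar, Ash}: Jet, Olive.
The greatest among these is Olive.

Olive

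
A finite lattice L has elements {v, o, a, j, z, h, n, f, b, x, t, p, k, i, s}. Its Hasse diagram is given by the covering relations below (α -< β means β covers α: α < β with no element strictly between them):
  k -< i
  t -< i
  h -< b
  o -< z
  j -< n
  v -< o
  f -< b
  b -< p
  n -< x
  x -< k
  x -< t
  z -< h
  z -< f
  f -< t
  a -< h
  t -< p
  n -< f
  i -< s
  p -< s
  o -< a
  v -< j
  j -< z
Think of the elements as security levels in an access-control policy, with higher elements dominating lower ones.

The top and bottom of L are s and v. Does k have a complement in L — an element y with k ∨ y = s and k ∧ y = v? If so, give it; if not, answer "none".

a

Need y with k ∨ y = s and k ∧ y = v.
Checking each element gives: a.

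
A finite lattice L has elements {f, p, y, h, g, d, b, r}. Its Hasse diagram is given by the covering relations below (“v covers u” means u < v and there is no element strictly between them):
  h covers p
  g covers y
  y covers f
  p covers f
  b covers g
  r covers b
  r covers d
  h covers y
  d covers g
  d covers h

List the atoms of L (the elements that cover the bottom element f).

p, y

The atoms are exactly the elements that cover f: p, y.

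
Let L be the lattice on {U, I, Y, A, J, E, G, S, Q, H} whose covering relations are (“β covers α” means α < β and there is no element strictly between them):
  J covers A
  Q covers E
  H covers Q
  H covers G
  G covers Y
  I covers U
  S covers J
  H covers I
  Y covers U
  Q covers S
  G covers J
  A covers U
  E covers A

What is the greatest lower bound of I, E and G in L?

U

Common lower bounds of {I, E, G}: U.
The greatest among these is U.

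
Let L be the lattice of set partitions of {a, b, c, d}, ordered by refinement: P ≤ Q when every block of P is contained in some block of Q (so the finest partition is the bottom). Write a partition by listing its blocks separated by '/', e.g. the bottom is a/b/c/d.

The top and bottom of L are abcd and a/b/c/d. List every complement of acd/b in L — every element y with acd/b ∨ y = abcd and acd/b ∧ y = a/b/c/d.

Need y with acd/b ∨ y = abcd and acd/b ∧ y = a/b/c/d.
Checking each element gives: a/bc/d, a/bd/c, ab/c/d.

a/bc/d, a/bd/c, ab/c/d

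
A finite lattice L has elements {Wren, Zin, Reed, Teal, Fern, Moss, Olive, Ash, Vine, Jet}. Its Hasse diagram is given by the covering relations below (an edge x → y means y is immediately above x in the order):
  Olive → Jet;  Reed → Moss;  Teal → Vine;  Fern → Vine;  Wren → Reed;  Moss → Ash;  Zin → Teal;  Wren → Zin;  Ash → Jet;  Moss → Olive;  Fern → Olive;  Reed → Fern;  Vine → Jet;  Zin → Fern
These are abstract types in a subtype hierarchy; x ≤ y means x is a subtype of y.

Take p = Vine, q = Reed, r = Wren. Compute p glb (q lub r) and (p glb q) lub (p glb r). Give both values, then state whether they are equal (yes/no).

Reed; Reed; yes

q lub r = Reed, so p glb (q lub r) = Vine glb Reed = Reed.
p glb q = Reed and p glb r = Wren, so (p glb q) lub (p glb r) = Reed lub Wren = Reed.
Equal: yes.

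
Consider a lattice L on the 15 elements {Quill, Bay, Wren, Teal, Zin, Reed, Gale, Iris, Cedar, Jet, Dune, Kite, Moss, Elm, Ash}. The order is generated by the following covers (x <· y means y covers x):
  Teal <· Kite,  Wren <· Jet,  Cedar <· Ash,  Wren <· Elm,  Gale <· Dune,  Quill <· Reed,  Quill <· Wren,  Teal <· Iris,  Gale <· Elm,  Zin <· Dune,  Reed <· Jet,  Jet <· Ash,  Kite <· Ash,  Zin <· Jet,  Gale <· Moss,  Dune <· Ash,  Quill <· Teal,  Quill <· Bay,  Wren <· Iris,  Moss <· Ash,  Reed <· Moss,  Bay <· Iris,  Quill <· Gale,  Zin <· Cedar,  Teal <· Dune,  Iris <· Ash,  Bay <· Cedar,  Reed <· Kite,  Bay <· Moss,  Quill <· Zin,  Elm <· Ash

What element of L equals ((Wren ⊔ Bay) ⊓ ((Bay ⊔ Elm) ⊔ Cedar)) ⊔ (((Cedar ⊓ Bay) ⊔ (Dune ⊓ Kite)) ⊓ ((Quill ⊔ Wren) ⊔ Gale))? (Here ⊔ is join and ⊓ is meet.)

Wren ∨ Bay = Iris
Bay ∨ Elm = Ash
Ash ∨ Cedar = Ash
Iris ∧ Ash = Iris
Cedar ∧ Bay = Bay
Dune ∧ Kite = Teal
Bay ∨ Teal = Iris
Quill ∨ Wren = Wren
Wren ∨ Gale = Elm
Iris ∧ Elm = Wren
Iris ∨ Wren = Iris

Iris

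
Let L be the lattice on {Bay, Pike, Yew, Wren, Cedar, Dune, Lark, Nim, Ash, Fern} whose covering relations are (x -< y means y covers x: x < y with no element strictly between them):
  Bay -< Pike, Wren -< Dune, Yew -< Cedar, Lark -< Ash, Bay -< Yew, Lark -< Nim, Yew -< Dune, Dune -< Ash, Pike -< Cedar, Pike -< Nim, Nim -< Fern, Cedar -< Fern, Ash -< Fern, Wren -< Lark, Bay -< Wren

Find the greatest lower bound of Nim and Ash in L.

Lark

Common lower bounds of {Nim, Ash}: Bay, Lark, Wren.
The greatest among these is Lark.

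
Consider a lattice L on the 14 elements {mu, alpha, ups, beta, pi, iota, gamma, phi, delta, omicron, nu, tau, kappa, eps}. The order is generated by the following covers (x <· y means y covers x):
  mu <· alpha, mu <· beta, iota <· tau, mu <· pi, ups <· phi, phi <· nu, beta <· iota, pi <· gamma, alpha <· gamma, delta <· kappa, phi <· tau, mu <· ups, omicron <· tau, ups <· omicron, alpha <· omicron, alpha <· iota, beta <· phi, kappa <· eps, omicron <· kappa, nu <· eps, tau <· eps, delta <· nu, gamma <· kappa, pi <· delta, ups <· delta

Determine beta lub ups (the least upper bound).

phi

Common upper bounds of {beta, ups}: eps, nu, phi, tau.
The least among these is phi.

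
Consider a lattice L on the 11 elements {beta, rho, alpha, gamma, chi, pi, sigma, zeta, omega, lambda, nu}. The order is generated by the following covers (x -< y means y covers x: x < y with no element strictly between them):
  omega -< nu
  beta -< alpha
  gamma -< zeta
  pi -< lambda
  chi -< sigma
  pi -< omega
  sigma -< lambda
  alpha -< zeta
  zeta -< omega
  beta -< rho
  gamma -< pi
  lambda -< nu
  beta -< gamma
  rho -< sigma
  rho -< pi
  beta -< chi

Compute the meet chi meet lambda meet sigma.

Common lower bounds of {chi, lambda, sigma}: beta, chi.
The greatest among these is chi.

chi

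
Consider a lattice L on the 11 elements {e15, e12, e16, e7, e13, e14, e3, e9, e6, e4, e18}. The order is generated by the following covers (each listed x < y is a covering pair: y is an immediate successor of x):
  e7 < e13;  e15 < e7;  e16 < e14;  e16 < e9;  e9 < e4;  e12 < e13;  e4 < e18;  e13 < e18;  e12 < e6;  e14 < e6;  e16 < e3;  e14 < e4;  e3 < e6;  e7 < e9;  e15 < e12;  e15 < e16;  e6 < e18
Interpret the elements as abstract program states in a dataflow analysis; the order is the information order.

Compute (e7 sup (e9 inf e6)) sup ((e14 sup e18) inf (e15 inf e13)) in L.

e9

e9 ∧ e6 = e16
e7 ∨ e16 = e9
e14 ∨ e18 = e18
e15 ∧ e13 = e15
e18 ∧ e15 = e15
e9 ∨ e15 = e9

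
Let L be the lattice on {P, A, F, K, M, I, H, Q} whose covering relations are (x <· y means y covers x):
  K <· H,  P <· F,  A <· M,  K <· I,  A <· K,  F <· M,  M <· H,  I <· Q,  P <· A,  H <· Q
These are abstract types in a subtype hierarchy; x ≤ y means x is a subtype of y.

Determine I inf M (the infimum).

A

Common lower bounds of {I, M}: A, P.
The greatest among these is A.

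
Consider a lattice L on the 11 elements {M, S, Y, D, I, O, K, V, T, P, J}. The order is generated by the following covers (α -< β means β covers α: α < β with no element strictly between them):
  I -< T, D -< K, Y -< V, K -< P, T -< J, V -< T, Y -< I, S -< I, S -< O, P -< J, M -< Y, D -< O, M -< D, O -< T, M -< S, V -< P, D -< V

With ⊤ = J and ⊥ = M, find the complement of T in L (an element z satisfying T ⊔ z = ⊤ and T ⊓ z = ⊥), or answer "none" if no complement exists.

For every candidate z, either T ∨ z ≠ J or T ∧ z ≠ M; no complement exists.

none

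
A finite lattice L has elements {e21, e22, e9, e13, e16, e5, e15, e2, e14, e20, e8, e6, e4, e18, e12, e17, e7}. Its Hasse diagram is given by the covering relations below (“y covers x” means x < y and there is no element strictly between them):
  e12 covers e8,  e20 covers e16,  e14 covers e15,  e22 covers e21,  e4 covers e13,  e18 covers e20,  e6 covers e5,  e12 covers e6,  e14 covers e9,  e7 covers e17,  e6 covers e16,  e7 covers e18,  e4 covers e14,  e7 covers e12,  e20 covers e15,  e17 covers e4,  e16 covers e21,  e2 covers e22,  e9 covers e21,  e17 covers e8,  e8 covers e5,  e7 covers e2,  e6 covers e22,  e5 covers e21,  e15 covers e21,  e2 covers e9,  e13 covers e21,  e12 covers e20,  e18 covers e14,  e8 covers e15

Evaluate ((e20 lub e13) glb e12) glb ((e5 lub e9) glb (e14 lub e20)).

e20 ∨ e13 = e7
e7 ∧ e12 = e12
e5 ∨ e9 = e17
e14 ∨ e20 = e18
e17 ∧ e18 = e14
e12 ∧ e14 = e15

e15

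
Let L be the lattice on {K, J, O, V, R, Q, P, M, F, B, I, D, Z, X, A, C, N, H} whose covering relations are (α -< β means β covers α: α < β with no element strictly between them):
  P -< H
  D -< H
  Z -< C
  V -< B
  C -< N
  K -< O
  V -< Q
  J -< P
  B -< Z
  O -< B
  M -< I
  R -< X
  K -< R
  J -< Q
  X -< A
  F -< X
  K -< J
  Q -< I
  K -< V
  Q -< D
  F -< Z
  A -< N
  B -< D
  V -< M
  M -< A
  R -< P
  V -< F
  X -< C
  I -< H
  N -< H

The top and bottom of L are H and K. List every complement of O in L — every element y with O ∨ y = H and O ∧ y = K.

I, P

Need y with O ∨ y = H and O ∧ y = K.
Checking each element gives: I, P.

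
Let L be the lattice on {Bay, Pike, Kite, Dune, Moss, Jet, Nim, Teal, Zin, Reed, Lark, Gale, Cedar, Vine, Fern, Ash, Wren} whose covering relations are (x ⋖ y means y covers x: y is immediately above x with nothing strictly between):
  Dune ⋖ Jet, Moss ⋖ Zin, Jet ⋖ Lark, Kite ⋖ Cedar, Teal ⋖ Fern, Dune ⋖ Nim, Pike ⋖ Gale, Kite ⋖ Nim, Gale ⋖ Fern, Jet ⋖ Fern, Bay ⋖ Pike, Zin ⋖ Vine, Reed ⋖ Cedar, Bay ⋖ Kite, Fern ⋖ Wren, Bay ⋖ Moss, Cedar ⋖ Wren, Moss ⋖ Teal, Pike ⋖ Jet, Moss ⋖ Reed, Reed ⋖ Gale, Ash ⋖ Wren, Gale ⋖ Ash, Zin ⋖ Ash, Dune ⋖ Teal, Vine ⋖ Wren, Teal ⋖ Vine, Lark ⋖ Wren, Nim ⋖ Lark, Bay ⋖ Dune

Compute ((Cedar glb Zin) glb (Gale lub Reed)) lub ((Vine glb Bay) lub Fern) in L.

Cedar ∧ Zin = Moss
Gale ∨ Reed = Gale
Moss ∧ Gale = Moss
Vine ∧ Bay = Bay
Bay ∨ Fern = Fern
Moss ∨ Fern = Fern

Fern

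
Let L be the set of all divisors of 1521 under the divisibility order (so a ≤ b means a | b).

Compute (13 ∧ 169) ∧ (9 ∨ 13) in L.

13

13 ∧ 169 = 13
9 ∨ 13 = 117
13 ∧ 117 = 13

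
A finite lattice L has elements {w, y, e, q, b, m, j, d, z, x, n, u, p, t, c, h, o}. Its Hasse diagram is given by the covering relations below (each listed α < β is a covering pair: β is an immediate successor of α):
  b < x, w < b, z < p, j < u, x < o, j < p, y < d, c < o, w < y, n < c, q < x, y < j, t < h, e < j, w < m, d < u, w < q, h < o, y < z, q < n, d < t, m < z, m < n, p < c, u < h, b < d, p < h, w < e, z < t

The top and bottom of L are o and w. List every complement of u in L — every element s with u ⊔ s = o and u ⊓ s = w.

n, q

Need s with u ∨ s = o and u ∧ s = w.
Checking each element gives: n, q.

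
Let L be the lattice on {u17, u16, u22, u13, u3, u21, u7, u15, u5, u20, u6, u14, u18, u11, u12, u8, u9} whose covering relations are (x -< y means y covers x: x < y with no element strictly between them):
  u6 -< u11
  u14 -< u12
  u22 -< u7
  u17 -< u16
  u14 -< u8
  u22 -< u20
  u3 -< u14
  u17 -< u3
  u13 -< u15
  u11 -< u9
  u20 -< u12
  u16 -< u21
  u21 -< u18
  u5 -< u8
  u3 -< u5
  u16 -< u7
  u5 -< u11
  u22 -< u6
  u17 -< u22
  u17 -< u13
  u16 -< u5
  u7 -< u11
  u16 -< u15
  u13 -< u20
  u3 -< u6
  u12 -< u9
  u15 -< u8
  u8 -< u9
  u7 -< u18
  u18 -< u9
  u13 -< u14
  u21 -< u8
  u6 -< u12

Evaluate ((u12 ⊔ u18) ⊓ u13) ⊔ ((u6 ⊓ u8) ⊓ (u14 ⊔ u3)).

u12 ∨ u18 = u9
u9 ∧ u13 = u13
u6 ∧ u8 = u3
u14 ∨ u3 = u14
u3 ∧ u14 = u3
u13 ∨ u3 = u14

u14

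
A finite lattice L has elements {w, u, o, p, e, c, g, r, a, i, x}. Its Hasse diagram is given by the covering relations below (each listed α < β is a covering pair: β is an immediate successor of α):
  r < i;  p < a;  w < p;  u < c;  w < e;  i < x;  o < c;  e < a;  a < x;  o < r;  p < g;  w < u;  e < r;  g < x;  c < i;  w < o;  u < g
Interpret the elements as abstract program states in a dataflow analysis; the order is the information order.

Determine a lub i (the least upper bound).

x

Common upper bounds of {a, i}: x.
The least among these is x.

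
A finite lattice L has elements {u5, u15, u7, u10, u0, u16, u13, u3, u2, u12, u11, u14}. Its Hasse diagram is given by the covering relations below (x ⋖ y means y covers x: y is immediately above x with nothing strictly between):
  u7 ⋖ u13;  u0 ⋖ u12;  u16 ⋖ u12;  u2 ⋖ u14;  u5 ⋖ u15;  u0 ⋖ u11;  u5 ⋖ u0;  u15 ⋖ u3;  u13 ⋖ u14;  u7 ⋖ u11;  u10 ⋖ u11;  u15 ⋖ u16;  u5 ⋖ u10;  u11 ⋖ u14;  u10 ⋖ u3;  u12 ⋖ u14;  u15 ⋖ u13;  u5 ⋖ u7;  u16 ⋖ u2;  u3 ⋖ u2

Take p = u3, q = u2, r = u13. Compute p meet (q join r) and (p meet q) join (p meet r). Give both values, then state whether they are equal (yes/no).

q join r = u14, so p meet (q join r) = u3 meet u14 = u3.
p meet q = u3 and p meet r = u15, so (p meet q) join (p meet r) = u3 join u15 = u3.
Equal: yes.

u3; u3; yes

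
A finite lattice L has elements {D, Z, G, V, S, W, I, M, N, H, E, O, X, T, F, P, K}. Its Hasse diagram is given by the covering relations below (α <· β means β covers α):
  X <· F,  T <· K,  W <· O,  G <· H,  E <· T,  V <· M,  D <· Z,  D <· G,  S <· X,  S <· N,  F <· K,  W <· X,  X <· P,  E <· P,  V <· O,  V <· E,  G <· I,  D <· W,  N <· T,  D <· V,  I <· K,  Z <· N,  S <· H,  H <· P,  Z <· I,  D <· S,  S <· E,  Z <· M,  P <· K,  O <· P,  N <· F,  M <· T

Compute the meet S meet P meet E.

Common lower bounds of {S, P, E}: D, S.
The greatest among these is S.

S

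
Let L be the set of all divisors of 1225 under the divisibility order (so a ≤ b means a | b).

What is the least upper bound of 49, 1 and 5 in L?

In the divisibility order, the join is the least common multiple: lcm(49, 1, 5) = 245.

245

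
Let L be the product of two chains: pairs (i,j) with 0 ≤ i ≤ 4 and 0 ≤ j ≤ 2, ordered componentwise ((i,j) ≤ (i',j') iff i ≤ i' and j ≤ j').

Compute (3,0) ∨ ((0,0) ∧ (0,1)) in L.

(0,0) ∧ (0,1) = (0,0)
(3,0) ∨ (0,0) = (3,0)

(3,0)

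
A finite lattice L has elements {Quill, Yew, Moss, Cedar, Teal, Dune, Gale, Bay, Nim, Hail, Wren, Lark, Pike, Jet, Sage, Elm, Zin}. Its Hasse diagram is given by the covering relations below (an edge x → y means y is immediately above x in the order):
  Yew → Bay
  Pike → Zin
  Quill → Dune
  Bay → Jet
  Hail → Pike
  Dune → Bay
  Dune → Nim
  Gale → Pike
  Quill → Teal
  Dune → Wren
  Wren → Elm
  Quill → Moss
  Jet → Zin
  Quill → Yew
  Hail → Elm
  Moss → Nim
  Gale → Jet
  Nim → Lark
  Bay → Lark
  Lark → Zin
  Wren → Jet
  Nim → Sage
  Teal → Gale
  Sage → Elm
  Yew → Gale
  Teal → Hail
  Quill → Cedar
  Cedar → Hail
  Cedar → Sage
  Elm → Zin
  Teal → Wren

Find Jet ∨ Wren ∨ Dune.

Jet

Common upper bounds of {Jet, Wren, Dune}: Jet, Zin.
The least among these is Jet.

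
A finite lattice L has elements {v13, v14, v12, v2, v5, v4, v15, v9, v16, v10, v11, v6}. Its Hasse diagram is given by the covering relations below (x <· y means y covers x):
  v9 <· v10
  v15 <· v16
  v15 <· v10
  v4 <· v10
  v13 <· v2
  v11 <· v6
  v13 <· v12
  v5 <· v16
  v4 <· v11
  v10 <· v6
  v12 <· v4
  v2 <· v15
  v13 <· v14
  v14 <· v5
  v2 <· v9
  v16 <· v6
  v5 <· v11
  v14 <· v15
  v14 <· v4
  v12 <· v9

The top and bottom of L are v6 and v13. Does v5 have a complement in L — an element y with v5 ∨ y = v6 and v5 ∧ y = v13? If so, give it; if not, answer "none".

Need y with v5 ∨ y = v6 and v5 ∧ y = v13.
Checking each element gives: v9.

v9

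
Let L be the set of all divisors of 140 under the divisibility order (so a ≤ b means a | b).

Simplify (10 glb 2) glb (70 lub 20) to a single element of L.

10 ∧ 2 = 2
70 ∨ 20 = 140
2 ∧ 140 = 2

2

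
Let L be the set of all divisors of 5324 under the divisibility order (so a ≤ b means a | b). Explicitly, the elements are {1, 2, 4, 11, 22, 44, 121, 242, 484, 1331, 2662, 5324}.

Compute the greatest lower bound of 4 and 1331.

1

In the divisibility order, the meet is the greatest common divisor: gcd(4, 1331) = 1.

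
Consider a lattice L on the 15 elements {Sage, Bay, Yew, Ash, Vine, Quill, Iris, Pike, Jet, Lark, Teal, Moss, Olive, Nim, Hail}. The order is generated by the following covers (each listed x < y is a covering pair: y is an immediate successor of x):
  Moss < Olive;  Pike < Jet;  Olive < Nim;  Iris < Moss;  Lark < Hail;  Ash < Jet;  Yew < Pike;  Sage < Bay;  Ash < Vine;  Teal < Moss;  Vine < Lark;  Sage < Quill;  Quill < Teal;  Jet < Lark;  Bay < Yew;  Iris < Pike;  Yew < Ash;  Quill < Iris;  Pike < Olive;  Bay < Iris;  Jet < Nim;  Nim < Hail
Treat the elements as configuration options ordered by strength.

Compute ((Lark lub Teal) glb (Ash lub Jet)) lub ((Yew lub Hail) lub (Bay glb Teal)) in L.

Hail

Lark ∨ Teal = Hail
Ash ∨ Jet = Jet
Hail ∧ Jet = Jet
Yew ∨ Hail = Hail
Bay ∧ Teal = Sage
Hail ∨ Sage = Hail
Jet ∨ Hail = Hail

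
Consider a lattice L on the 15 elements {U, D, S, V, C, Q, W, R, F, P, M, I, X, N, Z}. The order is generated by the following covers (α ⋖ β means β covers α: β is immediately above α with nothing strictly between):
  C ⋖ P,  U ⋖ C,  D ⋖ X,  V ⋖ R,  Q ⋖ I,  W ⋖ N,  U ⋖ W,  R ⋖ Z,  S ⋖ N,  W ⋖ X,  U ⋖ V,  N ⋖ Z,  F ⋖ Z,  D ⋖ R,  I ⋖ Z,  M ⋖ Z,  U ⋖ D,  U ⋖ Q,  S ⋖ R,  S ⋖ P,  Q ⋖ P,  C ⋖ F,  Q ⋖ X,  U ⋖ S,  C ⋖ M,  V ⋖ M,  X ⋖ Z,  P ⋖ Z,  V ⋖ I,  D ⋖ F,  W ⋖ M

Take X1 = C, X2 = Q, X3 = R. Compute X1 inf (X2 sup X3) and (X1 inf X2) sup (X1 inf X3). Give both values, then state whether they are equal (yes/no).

X2 sup X3 = Z, so X1 inf (X2 sup X3) = C inf Z = C.
X1 inf X2 = U and X1 inf X3 = U, so (X1 inf X2) sup (X1 inf X3) = U sup U = U.
Equal: no.

C; U; no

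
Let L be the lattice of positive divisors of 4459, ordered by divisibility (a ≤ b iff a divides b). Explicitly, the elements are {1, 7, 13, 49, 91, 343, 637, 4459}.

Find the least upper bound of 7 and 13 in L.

91

In the divisibility order, the join is the least common multiple: lcm(7, 13) = 91.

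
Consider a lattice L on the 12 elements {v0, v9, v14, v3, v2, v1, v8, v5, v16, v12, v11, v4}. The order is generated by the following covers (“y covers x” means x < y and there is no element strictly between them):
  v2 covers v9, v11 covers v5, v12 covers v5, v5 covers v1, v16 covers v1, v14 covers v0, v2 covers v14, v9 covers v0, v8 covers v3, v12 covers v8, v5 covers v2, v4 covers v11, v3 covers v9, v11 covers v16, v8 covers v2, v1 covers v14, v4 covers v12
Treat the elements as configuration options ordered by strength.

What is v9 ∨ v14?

Common upper bounds of {v9, v14}: v11, v12, v2, v4, v5, v8.
The least among these is v2.

v2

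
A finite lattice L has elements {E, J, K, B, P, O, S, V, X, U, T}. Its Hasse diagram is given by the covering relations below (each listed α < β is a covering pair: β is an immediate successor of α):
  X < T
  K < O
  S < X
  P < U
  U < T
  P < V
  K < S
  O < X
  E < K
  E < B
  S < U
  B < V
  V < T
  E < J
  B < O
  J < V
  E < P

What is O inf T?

O

Common lower bounds of {O, T}: B, E, K, O.
The greatest among these is O.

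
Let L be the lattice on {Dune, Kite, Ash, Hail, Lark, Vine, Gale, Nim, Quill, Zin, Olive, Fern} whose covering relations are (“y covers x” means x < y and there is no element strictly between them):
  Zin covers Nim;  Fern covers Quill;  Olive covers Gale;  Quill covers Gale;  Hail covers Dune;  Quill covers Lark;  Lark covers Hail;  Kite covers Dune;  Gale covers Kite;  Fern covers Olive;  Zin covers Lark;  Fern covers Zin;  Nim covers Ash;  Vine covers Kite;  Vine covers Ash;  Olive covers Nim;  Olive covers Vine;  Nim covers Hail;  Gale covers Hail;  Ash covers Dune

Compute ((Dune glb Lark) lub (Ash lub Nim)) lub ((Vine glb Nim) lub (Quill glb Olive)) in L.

Olive

Dune ∧ Lark = Dune
Ash ∨ Nim = Nim
Dune ∨ Nim = Nim
Vine ∧ Nim = Ash
Quill ∧ Olive = Gale
Ash ∨ Gale = Olive
Nim ∨ Olive = Olive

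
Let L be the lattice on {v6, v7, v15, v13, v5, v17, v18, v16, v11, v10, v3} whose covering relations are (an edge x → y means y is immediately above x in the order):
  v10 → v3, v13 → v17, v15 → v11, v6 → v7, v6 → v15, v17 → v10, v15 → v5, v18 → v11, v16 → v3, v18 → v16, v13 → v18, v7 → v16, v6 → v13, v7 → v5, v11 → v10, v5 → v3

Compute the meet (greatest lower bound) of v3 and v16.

Common lower bounds of {v3, v16}: v13, v16, v18, v6, v7.
The greatest among these is v16.

v16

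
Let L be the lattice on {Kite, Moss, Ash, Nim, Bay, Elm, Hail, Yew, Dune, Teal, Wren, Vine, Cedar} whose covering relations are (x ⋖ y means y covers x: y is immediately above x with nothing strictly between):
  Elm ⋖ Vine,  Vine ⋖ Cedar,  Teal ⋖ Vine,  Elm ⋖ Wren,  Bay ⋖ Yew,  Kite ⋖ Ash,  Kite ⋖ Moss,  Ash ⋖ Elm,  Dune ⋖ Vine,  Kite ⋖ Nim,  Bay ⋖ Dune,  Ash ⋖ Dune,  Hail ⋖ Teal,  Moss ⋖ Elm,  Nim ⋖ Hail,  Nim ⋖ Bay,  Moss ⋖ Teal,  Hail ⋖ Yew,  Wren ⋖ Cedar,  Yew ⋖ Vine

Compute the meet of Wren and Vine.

Common lower bounds of {Wren, Vine}: Ash, Elm, Kite, Moss.
The greatest among these is Elm.

Elm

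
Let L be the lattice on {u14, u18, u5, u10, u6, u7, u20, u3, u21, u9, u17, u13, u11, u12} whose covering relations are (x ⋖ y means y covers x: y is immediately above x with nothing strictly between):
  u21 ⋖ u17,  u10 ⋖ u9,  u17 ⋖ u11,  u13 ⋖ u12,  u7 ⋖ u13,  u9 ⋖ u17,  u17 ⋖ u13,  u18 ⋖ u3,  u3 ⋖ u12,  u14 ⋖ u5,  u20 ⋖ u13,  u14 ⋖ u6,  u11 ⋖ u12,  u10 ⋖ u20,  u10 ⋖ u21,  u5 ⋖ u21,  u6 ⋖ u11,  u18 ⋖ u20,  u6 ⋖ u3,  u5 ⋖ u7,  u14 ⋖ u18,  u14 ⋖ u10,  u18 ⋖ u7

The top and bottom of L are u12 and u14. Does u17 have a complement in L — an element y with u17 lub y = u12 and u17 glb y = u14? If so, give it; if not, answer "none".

u3

Need y with u17 ∨ y = u12 and u17 ∧ y = u14.
Checking each element gives: u3.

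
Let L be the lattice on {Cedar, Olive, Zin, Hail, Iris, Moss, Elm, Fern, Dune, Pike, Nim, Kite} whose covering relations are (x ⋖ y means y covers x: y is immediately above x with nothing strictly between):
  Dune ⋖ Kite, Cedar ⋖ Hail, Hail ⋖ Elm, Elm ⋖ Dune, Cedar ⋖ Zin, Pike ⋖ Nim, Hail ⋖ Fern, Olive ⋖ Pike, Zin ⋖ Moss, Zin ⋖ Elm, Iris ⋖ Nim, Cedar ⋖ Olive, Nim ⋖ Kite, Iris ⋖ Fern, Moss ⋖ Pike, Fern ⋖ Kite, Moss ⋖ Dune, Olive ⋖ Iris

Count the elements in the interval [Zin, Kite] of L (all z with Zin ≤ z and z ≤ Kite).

7

The interval [Zin, Kite] = {Dune, Elm, Kite, Moss, Nim, Pike, Zin}, which has 7 elements.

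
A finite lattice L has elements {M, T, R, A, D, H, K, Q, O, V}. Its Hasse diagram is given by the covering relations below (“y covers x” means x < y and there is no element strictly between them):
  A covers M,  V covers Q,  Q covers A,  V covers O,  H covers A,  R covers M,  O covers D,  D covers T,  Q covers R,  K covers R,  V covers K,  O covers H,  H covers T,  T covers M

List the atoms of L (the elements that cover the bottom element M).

The atoms are exactly the elements that cover M: A, R, T.

A, R, T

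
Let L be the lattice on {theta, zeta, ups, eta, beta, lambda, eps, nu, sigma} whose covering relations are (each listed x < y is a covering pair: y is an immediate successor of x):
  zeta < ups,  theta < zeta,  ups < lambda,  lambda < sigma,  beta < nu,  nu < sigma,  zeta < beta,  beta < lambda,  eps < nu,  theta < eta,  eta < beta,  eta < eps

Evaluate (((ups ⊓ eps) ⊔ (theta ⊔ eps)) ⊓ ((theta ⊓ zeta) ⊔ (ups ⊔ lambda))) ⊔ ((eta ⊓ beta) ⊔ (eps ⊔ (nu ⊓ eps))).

eps

ups ∧ eps = theta
theta ∨ eps = eps
theta ∨ eps = eps
theta ∧ zeta = theta
ups ∨ lambda = lambda
theta ∨ lambda = lambda
eps ∧ lambda = eta
eta ∧ beta = eta
nu ∧ eps = eps
eps ∨ eps = eps
eta ∨ eps = eps
eta ∨ eps = eps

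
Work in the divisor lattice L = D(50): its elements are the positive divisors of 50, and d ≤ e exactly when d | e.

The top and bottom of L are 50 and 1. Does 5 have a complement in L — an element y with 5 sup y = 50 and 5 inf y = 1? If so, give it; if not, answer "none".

For every candidate y, either 5 ∨ y ≠ 50 or 5 ∧ y ≠ 1; no complement exists.

none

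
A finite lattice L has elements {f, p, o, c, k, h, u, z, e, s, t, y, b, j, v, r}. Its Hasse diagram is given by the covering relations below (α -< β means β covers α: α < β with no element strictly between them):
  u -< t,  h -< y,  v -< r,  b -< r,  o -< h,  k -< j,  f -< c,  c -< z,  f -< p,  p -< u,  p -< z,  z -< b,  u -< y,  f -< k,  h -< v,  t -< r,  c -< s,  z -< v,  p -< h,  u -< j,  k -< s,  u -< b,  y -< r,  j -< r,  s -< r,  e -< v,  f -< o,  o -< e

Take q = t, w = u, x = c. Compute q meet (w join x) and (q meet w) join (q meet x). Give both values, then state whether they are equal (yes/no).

w join x = b, so q meet (w join x) = t meet b = u.
q meet w = u and q meet x = f, so (q meet w) join (q meet x) = u join f = u.
Equal: yes.

u; u; yes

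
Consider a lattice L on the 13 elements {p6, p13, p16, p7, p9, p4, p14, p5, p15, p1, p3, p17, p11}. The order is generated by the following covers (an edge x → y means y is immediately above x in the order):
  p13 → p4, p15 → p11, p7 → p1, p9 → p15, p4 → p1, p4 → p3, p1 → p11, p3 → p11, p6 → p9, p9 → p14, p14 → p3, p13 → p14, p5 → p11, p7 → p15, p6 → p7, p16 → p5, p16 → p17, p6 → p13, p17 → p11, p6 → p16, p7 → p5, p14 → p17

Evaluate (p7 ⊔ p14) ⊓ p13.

p7 ∨ p14 = p11
p11 ∧ p13 = p13

p13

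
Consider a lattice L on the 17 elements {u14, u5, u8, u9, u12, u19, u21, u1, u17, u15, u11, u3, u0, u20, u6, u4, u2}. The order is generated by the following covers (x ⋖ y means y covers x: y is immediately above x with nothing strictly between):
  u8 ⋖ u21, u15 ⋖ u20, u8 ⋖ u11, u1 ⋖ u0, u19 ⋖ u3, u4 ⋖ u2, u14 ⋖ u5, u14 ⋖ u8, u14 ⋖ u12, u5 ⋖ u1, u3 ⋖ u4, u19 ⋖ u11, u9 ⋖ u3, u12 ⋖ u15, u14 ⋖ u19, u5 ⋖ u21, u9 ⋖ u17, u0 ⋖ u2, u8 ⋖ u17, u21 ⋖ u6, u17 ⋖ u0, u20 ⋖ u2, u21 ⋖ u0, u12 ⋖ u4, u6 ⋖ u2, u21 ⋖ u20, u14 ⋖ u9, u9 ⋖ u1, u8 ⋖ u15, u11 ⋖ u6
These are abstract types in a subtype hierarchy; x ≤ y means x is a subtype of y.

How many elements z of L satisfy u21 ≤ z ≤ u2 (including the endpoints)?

The interval [u21, u2] = {u0, u2, u20, u21, u6}, which has 5 elements.

5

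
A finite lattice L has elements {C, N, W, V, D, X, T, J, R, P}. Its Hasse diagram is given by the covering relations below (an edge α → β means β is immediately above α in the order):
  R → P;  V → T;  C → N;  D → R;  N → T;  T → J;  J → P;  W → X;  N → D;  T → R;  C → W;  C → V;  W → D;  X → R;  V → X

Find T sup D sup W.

R

Common upper bounds of {T, D, W}: P, R.
The least among these is R.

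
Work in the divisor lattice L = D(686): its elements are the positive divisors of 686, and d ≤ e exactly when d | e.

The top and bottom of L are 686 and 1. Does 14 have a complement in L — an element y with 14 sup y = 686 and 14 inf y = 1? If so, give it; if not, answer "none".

For every candidate y, either 14 ∨ y ≠ 686 or 14 ∧ y ≠ 1; no complement exists.

none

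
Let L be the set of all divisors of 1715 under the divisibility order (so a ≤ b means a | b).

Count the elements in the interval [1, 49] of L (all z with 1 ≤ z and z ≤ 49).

The interval [1, 49] = {1, 49, 7}, which has 3 elements.

3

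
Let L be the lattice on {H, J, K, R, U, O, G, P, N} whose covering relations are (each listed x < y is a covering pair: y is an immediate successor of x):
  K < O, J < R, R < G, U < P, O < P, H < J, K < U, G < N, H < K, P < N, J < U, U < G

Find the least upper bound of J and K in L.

U

Common upper bounds of {J, K}: G, N, P, U.
The least among these is U.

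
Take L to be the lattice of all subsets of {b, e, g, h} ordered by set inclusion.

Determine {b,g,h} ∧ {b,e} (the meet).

{b}

Common lower bounds of {{b,g,h}, {b,e}}: {b}, {}.
The greatest among these is {b}.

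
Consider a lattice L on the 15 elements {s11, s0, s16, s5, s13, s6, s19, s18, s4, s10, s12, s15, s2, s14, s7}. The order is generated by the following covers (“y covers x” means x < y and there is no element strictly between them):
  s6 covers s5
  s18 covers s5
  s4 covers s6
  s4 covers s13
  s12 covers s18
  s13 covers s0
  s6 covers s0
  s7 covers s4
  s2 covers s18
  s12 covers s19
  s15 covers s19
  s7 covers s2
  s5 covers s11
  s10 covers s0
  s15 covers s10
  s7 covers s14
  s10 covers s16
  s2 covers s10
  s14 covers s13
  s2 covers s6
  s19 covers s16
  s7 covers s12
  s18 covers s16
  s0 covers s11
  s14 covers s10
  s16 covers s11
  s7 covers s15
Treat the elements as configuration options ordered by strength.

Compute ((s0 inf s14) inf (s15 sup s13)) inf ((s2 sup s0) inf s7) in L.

s0 ∧ s14 = s0
s15 ∨ s13 = s7
s0 ∧ s7 = s0
s2 ∨ s0 = s2
s2 ∧ s7 = s2
s0 ∧ s2 = s0

s0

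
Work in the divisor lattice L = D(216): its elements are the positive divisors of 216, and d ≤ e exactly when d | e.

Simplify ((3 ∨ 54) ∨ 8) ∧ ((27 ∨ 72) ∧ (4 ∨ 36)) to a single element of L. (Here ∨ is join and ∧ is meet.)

36

3 ∨ 54 = 54
54 ∨ 8 = 216
27 ∨ 72 = 216
4 ∨ 36 = 36
216 ∧ 36 = 36
216 ∧ 36 = 36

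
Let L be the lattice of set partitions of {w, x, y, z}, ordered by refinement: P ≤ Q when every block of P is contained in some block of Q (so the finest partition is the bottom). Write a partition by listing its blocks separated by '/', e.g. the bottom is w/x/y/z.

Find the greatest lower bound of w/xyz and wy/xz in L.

Common lower bounds of {w/xyz, wy/xz}: w/x/y/z, w/xz/y.
The greatest among these is w/xz/y.

w/xz/y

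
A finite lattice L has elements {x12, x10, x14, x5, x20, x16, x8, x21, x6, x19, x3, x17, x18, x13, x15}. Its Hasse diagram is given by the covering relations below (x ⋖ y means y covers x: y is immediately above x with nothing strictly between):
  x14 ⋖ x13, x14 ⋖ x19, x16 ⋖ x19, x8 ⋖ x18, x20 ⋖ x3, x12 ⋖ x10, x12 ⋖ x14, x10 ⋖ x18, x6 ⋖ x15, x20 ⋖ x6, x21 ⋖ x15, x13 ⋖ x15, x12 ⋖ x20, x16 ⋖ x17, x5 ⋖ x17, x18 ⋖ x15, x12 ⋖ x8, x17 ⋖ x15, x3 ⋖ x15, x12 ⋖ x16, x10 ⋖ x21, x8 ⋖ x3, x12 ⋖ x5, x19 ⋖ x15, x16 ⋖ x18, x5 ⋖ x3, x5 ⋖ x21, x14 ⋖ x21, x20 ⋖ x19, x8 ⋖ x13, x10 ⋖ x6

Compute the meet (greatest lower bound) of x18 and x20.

Common lower bounds of {x18, x20}: x12.
The greatest among these is x12.

x12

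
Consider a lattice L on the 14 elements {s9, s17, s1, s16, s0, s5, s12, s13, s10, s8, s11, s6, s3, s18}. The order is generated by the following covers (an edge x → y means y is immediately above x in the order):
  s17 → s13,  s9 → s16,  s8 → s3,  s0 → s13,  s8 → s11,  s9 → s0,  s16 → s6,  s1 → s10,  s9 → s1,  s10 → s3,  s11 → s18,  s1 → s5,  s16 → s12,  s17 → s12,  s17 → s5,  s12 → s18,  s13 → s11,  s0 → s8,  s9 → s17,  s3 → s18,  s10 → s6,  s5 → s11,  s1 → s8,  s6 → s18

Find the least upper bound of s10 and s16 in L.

s6

Common upper bounds of {s10, s16}: s18, s6.
The least among these is s6.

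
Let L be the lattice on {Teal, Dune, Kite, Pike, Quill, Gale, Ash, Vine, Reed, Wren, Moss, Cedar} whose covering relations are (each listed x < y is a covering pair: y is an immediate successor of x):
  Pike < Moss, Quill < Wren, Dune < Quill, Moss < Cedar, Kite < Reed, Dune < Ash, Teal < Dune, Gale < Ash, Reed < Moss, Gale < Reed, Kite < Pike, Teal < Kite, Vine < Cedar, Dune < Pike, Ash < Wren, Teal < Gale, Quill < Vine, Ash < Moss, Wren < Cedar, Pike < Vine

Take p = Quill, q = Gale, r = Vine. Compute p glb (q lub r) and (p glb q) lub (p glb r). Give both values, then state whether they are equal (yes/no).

q lub r = Cedar, so p glb (q lub r) = Quill glb Cedar = Quill.
p glb q = Teal and p glb r = Quill, so (p glb q) lub (p glb r) = Teal lub Quill = Quill.
Equal: yes.

Quill; Quill; yes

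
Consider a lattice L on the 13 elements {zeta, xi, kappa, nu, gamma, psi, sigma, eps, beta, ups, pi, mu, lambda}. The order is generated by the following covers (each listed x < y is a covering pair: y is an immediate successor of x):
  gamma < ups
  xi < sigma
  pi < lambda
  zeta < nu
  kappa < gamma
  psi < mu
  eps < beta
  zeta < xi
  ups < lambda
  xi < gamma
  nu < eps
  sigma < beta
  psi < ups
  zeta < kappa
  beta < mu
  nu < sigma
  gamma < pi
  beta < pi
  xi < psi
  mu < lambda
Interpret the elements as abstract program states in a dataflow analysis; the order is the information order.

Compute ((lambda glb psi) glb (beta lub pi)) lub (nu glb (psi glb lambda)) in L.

xi

lambda ∧ psi = psi
beta ∨ pi = pi
psi ∧ pi = xi
psi ∧ lambda = psi
nu ∧ psi = zeta
xi ∨ zeta = xi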